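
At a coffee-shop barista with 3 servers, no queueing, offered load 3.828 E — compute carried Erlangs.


B(3,3.828) = 0.434760 (Erlang-B)
Carried load = a(1 − B) = 3.828·(1 − 0.434760) = 3.828·0.565240 = 2.1637 E

Final: 2.1637 Erlangs


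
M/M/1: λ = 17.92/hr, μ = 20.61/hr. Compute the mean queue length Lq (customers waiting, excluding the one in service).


ρ = 17.92/20.61 = 0.8695
Lq = ρ²/(1−ρ) = 0.7560/0.1305 = 5.7922

Final: 5.7922


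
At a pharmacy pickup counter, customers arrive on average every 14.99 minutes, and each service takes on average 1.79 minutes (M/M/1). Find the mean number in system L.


λ = 60/14.99 = 4.0027 /hr
μ = 60/1.79 = 33.5196 /hr
ρ = λ/μ = 4.0027/33.5196 = 0.1194
L = ρ/(1−ρ) = 0.1194/0.8806 = 0.1356

Final: 0.1356


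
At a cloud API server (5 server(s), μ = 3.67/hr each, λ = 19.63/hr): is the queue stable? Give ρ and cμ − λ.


Total capacity cμ = 5·3.67 = 18.35/hr
ρ = λ/(cμ) = 19.63/18.35 = 1.0698
Stable ⇔ ρ < 1: NO
Spare capacity = cμ − λ = 18.35 − 19.63 = -1.28/hr

Final: ρ = 1.0698; unstable; margin = -1.28/hr


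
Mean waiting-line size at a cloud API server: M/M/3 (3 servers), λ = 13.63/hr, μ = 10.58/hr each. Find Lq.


a = λ/μ = 1.2883; ρ = a/3 = 0.4294
P₀ = 0.267189
Lq = P₀·a^c·ρ / (c!·(1−ρ)²) = 0.267189·2.13811·0.4294/(6·0.32555)
= 0.12559

Final: 0.12559


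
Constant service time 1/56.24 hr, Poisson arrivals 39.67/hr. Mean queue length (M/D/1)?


ρ = 39.67/56.24 = 0.7054
M/D/1: Lq = ρ²/(2(1−ρ)) = 0.4975/(2·0.2946) = 0.84436

Final: 0.84436


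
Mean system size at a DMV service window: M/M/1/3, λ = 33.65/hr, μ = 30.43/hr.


ρ = 33.65/30.43 = 1.1058
L = ρ[1 − (K+1)ρ^K + Kρ^(K+1)] / [(1−ρ)(1−ρ^(K+1))]
Numerator: 1.1058·(1 − 4·1.352226 + 3·1.495314) = 0.085190
Denominator: (-0.1058)·(-0.495314) = 0.052412
L = 0.085190/0.052412 = 1.6254

Final: 1.6254


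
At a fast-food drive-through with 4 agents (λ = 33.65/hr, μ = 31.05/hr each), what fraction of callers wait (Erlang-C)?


a = λ/μ = 1.0837; ρ = a/4 = 0.2709
P₀ = 0.337615 (from M/M/c formula)
C(c,a) = [a^c/(c!(1−ρ))]·P₀ = [1.37941/(24·0.7291)]·0.337615
= 0.07883·0.337615 = 0.026616

Final: 0.026616


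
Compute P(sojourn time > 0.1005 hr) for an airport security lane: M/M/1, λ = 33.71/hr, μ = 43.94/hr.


W ~ Exponential(μ−λ) for M/M/1.
μ − λ = 43.94 − 33.71 = 10.2300
P(W > t) = e^{−(μ−λ)t} = e^{−1.0281} = 0.357681

Final: 0.357681


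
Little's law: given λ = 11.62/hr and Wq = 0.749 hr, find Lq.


Lq = λWq = 11.62·0.749 = 8.7034

Final: 8.7034


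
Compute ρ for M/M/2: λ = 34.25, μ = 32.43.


ρ = λ/(cμ) = 34.25/(2·32.43) = 34.25/64.86 = 0.5281

Final: 0.5281


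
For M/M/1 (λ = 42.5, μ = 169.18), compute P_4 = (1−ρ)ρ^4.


ρ = 42.5/169.18 = 0.2512
P_n = (1−ρ)·ρ^n = (1 − 0.2512)·0.2512^4 = 0.7488·0.003983 = 0.002982

Final: 0.002982


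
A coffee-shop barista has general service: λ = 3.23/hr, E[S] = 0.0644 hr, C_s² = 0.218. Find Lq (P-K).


ρ = λ·E[S] = 3.23·0.0644 = 0.2080
Lq = ρ²(1+C_s²)/(2(1−ρ)) = 0.04327·(1+0.218)/(2·0.7920)
= 0.04327·1.2180/1.5840 = 0.03327

Final: 0.03327


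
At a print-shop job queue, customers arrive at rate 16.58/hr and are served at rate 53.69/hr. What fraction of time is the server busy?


ρ = λ/μ = 16.58/53.69 = 0.3088

Final: 0.3088


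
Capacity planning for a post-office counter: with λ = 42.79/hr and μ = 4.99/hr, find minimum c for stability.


Stability requires cμ > λ ⇔ c > λ/μ.
λ/μ = 42.79/4.99 = 8.5752
Minimum integer c = ⌊8.5752⌋ + 1 = 9
Check: 9·4.99 = 44.91 > 42.79, while 8·4.99 = 39.92 ≤ 42.79

Final: 9 servers


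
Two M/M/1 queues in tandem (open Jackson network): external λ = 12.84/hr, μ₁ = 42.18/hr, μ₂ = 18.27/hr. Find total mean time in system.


Each node sees arrival rate λ = 12.84/hr (tandem ⇒ throughput preserved).
W₁ = 1/(μ₁−λ) = 1/(42.18−12.84) = 0.03408 hr
W₂ = 1/(μ₂−λ) = 1/(18.27−12.84) = 0.18416 hr
W_total = W₁ + W₂ = 0.03408 + 0.18416 = 0.21825 hr

Final: 0.21825 hr


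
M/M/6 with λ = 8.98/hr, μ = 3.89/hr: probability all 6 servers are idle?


a = λ/μ = 8.98/3.89 = 2.3085; ρ = a/c = 0.3847
Σ_{k=0}^{5} a^k/k! (terms k=0..5) = 1.00000 + 2.30848 + 2.66455 + 2.05035 + 1.18330 + 0.54633 = 9.75301
Tail: a^6/(6!(1−ρ)) = 151.34233/(720·0.6153) = 0.34164
P₀ = 1/(9.75301 + 0.34164) = 1/10.09466 = 0.099062

Final: 0.099062


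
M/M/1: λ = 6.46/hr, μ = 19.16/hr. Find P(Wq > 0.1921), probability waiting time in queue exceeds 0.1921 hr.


ρ = 6.46/19.16 = 0.3372
P(Wq > t) = ρ·e^{−(μ−λ)t} = 0.3372·e^{−2.4397}
= 0.3372·0.087190 = 0.029397

Final: 0.029397


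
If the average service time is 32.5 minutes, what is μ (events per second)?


μ = 1/(service time) in consistent units.
1 second = 0.0166667 min, so μ = 0.0166667/32.5 = 0.0005128 per second

Final: 0.0005128 /sec


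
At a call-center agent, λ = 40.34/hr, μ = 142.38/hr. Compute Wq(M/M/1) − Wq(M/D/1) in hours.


ρ = 40.34/142.38 = 0.2833
Wq(M/M/1) = ρ/(μ−λ) = 0.2833/102.04 = 0.002777 hr
Wq(M/D/1) = ρ/(2(μ−λ)) = 0.001388 hr
Savings = 0.002777 − 0.001388 = 0.001388 hr

Final: 0.001388 hr


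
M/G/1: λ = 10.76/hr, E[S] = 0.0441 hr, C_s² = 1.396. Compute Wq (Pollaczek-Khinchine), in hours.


ρ = λ·E[S] = 10.76·0.0441 = 0.4745
E[S²] = E[S]²(1+C_s²) = 0.0441²·(1+1.396) = 0.004660
Wq = λ·E[S²]/(2(1−ρ)) = 10.76·0.004660/(2·0.5255) = 0.04771 hr

Final: 0.04771 hr


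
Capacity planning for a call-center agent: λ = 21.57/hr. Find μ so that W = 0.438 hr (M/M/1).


W = 1/(μ−λ) ⇒ μ − λ = 1/W = 1/0.438 = 2.2831
μ = λ + 1/W = 21.57 + 2.2831 = 23.8531 per hr

Final: 23.8531 /hr


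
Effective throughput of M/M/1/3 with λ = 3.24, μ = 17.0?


ρ = 0.1906; P_K = (1−ρ)ρ^3/(1−ρ^4) = 0.005611
λ_eff = λ(1 − P_K) = 3.24·(1 − 0.005611) = 3.24·0.994389 = 3.2218 /hr

Final: 3.2218 /hr


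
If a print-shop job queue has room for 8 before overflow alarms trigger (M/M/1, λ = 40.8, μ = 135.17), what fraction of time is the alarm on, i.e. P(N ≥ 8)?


ρ = 40.8/135.17 = 0.3018
P(N ≥ n) = ρ^n = 0.3018^8 = 0.00006890

Final: 0.00006890


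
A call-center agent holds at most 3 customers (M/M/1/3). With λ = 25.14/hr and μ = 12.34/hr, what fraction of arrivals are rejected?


ρ = λ/μ = 25.14/12.34 = 2.0373
P_K = (1−ρ)ρ^K/(1−ρ^(K+1)) = (-1.0373·8.455715)/(1 − 17.226635)
= -8.770920/-16.226635 = 0.540526

Final: 0.540526


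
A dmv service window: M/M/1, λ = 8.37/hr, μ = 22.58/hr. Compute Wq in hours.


ρ = 8.37/22.58 = 0.3707
Wq = ρ/(μ−λ) = 0.3707/(22.58 − 8.37) = 0.3707/14.21 = 0.02609 hr

Final: 0.02609 hr


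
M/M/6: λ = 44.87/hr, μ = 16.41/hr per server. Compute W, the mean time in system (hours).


a = 2.7343; ρ = 0.4557; P₀ = 0.064314
Lq = P₀·a^c·ρ/(c!(1−ρ)²) = 0.05743
Wq = Lq/λ = 0.05743/44.87 = 0.001280 hr
W = Wq + 1/μ = 0.001280 + 0.06094 = 0.06222 hr

Final: 0.06222 hr


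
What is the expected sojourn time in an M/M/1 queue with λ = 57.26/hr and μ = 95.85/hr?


W = 1/(μ−λ) = 1/(95.85 − 57.26) = 1/38.59 = 0.02591 hr

Final: 0.02591 hr


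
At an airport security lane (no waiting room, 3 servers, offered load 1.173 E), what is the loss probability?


B(c,a) = (a^c/c!) / Σ_{k=0}^{c} a^k/k!
a^3/3! = 0.268994
Σ terms (k=0..3): 1.00000 + 1.17300 + 0.68796 + 0.26899 = 3.129959
B = 0.268994/3.129959 = 0.085942

Final: 0.085942


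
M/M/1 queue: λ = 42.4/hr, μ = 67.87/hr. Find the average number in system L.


ρ = λ/μ = 42.4/67.87 = 0.6247
L = ρ/(1−ρ) = 0.6247/(1 − 0.6247) = 0.6247/0.3753 = 1.6647

Final: 1.6647


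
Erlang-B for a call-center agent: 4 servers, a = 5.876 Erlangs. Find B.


B(c,a) = (a^c/c!) / Σ_{k=0}^{c} a^k/k!
a^4/4! = 49.672487
Σ terms (k=0..4): 1.00000 + 5.87600 + 17.26369 + 33.81381 + 49.67249 = 107.625985
B = 49.672487/107.625985 = 0.461529

Final: 0.461529


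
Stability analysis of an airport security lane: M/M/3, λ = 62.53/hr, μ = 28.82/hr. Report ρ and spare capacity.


Total capacity cμ = 3·28.82 = 86.46/hr
ρ = λ/(cμ) = 62.53/86.46 = 0.7232
Stable ⇔ ρ < 1: YES
Spare capacity = cμ − λ = 86.46 − 62.53 = 23.93/hr

Final: ρ = 0.7232; stable; margin = 23.93/hr


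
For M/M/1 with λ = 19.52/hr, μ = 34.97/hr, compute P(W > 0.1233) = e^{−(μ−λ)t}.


W ~ Exponential(μ−λ) for M/M/1.
μ − λ = 34.97 − 19.52 = 15.4500
P(W > t) = e^{−(μ−λ)t} = e^{−1.9050} = 0.148825

Final: 0.148825


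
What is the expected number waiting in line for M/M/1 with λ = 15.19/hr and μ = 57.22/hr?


ρ = 15.19/57.22 = 0.2655
Lq = ρ²/(1−ρ) = 0.07047/0.7345 = 0.09594

Final: 0.09594


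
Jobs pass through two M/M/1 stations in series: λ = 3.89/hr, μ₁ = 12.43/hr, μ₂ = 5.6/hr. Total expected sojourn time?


Each node sees arrival rate λ = 3.89/hr (tandem ⇒ throughput preserved).
W₁ = 1/(μ₁−λ) = 1/(12.43−3.89) = 0.11710 hr
W₂ = 1/(μ₂−λ) = 1/(5.6−3.89) = 0.58480 hr
W_total = W₁ + W₂ = 0.11710 + 0.58480 = 0.70189 hr

Final: 0.70189 hr


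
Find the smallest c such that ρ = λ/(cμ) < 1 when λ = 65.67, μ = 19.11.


Stability requires cμ > λ ⇔ c > λ/μ.
λ/μ = 65.67/19.11 = 3.4364
Minimum integer c = ⌊3.4364⌋ + 1 = 4
Check: 4·19.11 = 76.44 > 65.67, while 3·19.11 = 57.33 ≤ 65.67

Final: 4 servers


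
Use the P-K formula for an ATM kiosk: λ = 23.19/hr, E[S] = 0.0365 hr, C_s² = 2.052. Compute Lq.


ρ = λ·E[S] = 23.19·0.0365 = 0.8464
Lq = ρ²(1+C_s²)/(2(1−ρ)) = 0.7165·(1+2.052)/(2·0.1536)
= 0.7165·3.0520/0.3071 = 7.11950

Final: 7.11950


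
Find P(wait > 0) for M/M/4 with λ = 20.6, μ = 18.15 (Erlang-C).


a = λ/μ = 1.1350; ρ = a/4 = 0.2837
P₀ = 0.320585 (from M/M/c formula)
C(c,a) = [a^c/(c!(1−ρ))]·P₀ = [1.65944/(24·0.7163)]·0.320585
= 0.09653·0.320585 = 0.030948

Final: 0.030948


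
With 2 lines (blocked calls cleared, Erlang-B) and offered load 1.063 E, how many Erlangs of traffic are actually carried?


B(2,1.063) = 0.214988 (Erlang-B)
Carried load = a(1 − B) = 1.063·(1 − 0.214988) = 1.063·0.785012 = 0.8345 E

Final: 0.8345 Erlangs


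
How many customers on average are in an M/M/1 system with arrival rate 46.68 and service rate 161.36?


ρ = λ/μ = 46.68/161.36 = 0.2893
L = ρ/(1−ρ) = 0.2893/(1 − 0.2893) = 0.2893/0.7107 = 0.4070

Final: 0.4070


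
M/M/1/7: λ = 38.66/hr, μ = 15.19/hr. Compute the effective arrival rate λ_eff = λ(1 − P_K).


ρ = 2.5451; P_K = (1−ρ)ρ^7/(1−ρ^8) = 0.607432
λ_eff = λ(1 − P_K) = 38.66·(1 − 0.607432) = 38.66·0.392568 = 15.1767 /hr

Final: 15.1767 /hr


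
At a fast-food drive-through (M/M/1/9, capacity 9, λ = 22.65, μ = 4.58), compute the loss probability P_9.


ρ = λ/μ = 22.65/4.58 = 4.9454
P_K = (1−ρ)ρ^K/(1−ρ^(K+1)) = (-3.9454·1769394.019783)/(1 − 8750387.455915)
= -6980993.436132/-8750386.455915 = 0.797793

Final: 0.797793


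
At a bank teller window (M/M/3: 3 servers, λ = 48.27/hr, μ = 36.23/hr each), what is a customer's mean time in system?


a = 1.3323; ρ = 0.4441; P₀ = 0.254523
Lq = P₀·a^c·ρ/(c!(1−ρ)²) = 0.14418
Wq = Lq/λ = 0.14418/48.27 = 0.002987 hr
W = Wq + 1/μ = 0.002987 + 0.02760 = 0.03059 hr

Final: 0.03059 hr


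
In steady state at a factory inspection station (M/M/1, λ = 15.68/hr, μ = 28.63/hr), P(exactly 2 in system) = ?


ρ = 15.68/28.63 = 0.5477
P_n = (1−ρ)·ρ^n = (1 − 0.5477)·0.5477^2 = 0.4523·0.299950 = 0.135674

Final: 0.135674


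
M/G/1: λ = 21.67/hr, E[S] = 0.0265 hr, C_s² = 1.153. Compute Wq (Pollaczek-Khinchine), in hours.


ρ = λ·E[S] = 21.67·0.0265 = 0.5743
E[S²] = E[S]²(1+C_s²) = 0.0265²·(1+1.153) = 0.001512
Wq = λ·E[S²]/(2(1−ρ)) = 21.67·0.001512/(2·0.4257) = 0.03848 hr

Final: 0.03848 hr


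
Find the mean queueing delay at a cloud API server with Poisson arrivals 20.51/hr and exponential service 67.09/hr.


ρ = 20.51/67.09 = 0.3057
Wq = ρ/(μ−λ) = 0.3057/(67.09 − 20.51) = 0.3057/46.58 = 0.006563 hr

Final: 0.006563 hr


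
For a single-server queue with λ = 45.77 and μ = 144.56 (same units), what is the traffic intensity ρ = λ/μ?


ρ = λ/μ = 45.77/144.56 = 0.3166

Final: 0.3166


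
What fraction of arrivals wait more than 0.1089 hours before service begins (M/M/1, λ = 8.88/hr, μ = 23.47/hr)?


ρ = 8.88/23.47 = 0.3784
P(Wq > t) = ρ·e^{−(μ−λ)t} = 0.3784·e^{−1.5889}
= 0.3784·0.204160 = 0.077245

Final: 0.077245


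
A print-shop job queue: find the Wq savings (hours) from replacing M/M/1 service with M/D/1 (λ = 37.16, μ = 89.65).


ρ = 37.16/89.65 = 0.4145
Wq(M/M/1) = ρ/(μ−λ) = 0.4145/52.49 = 0.007897 hr
Wq(M/D/1) = ρ/(2(μ−λ)) = 0.003948 hr
Savings = 0.007897 − 0.003948 = 0.003948 hr

Final: 0.003948 hr


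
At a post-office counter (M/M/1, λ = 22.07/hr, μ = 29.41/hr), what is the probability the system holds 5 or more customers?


ρ = 22.07/29.41 = 0.7504
P(N ≥ n) = ρ^n = 0.7504^5 = 0.237978

Final: 0.237978


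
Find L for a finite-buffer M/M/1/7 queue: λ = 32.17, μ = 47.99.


ρ = 32.17/47.99 = 0.6703
L = ρ[1 − (K+1)ρ^K + Kρ^(K+1)] / [(1−ρ)(1−ρ^(K+1))]
Numerator: 0.6703·(1 − 8·0.060828 + 7·0.040776) = 0.535479
Denominator: (0.3297)·(0.959224) = 0.316210
L = 0.535479/0.316210 = 1.6934

Final: 1.6934


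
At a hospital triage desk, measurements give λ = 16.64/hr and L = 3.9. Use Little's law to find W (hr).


W = L/λ = 3.9/16.64 = 0.2344 hr

Final: 0.2344 hr


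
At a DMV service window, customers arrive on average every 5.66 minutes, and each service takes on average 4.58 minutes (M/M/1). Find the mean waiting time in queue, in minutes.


λ = 60/5.66 = 10.6007 /hr
μ = 60/4.58 = 13.1004 /hr
ρ = λ/μ = 10.6007/13.1004 = 0.8092
Wq = ρ/(μ−λ) = 0.8092/(13.1004−10.6007) = 0.32371 hr
In minutes: 0.32371·60 = 19.423 min

Final: 19.423 min


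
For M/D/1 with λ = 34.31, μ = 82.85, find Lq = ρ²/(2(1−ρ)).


ρ = 34.31/82.85 = 0.4141
M/D/1: Lq = ρ²/(2(1−ρ)) = 0.1715/(2·0.5859) = 0.14636

Final: 0.14636


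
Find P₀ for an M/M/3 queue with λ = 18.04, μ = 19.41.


a = λ/μ = 18.04/19.41 = 0.9294; ρ = a/c = 0.3098
Σ_{k=0}^{2} a^k/k! (terms k=0..2) = 1.00000 + 0.92942 + 0.43191 = 2.36133
Tail: a^3/(3!(1−ρ)) = 0.80285/(6·0.6902) = 0.19387
P₀ = 1/(2.36133 + 0.19387) = 1/2.55520 = 0.391359

Final: 0.391359


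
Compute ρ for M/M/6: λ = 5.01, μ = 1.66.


ρ = λ/(cμ) = 5.01/(6·1.66) = 5.01/9.96 = 0.5030

Final: 0.5030


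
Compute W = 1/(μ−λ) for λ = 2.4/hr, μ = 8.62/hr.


W = 1/(μ−λ) = 1/(8.62 − 2.4) = 1/6.22 = 0.1608 hr

Final: 0.1608 hr


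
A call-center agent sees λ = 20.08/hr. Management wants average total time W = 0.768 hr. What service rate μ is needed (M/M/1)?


W = 1/(μ−λ) ⇒ μ − λ = 1/W = 1/0.768 = 1.3021
μ = λ + 1/W = 20.08 + 1.3021 = 21.3821 per hr

Final: 21.3821 /hr


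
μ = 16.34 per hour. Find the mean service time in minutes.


Mean service time = 1/μ = 1/16.34 hour = 0.06120 hour
In minutes: 0.06120 × 60 = 3.6720 min

Final: 3.6720 min


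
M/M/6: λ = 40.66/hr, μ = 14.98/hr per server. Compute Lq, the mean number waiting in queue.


a = λ/μ = 2.7143; ρ = a/6 = 0.4524
P₀ = 0.065641
Lq = P₀·a^c·ρ / (c!·(1−ρ)²) = 0.065641·399.88339·0.4524/(720·0.29989)
= 0.05500

Final: 0.05500


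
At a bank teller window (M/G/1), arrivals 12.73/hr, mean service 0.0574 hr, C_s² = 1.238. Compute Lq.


ρ = λ·E[S] = 12.73·0.0574 = 0.7307
Lq = ρ²(1+C_s²)/(2(1−ρ)) = 0.5339·(1+1.238)/(2·0.2693)
= 0.5339·2.2380/0.5386 = 2.21859

Final: 2.21859


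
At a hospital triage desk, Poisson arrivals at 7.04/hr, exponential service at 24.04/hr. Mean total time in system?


W = 1/(μ−λ) = 1/(24.04 − 7.04) = 1/17.00 = 0.05882 hr

Final: 0.05882 hr


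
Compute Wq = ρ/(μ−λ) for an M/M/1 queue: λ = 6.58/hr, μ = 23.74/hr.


ρ = 6.58/23.74 = 0.2772
Wq = ρ/(μ−λ) = 0.2772/(23.74 − 6.58) = 0.2772/17.16 = 0.01615 hr

Final: 0.01615 hr


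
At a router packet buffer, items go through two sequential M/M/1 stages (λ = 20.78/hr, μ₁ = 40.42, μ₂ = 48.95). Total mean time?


Each node sees arrival rate λ = 20.78/hr (tandem ⇒ throughput preserved).
W₁ = 1/(μ₁−λ) = 1/(40.42−20.78) = 0.05092 hr
W₂ = 1/(μ₂−λ) = 1/(48.95−20.78) = 0.03550 hr
W_total = W₁ + W₂ = 0.05092 + 0.03550 = 0.08642 hr

Final: 0.08642 hr


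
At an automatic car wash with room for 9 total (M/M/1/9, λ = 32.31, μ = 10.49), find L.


ρ = 32.31/10.49 = 3.0801
L = ρ[1 − (K+1)ρ^K + Kρ^(K+1)] / [(1−ρ)(1−ρ^(K+1))]
Numerator: 3.0801·(1 − 10·24949.004906 + 9·76844.837799) = 1361746.349707
Denominator: (-2.0801)·(-76843.837799) = 159841.042972
L = 1361746.349707/159841.042972 = 8.5194

Final: 8.5194


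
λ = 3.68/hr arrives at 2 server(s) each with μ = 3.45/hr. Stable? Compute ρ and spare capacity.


Total capacity cμ = 2·3.45 = 6.90/hr
ρ = λ/(cμ) = 3.68/6.90 = 0.5333
Stable ⇔ ρ < 1: YES
Spare capacity = cμ − λ = 6.90 − 3.68 = 3.22/hr

Final: ρ = 0.5333; stable; margin = 3.22/hr


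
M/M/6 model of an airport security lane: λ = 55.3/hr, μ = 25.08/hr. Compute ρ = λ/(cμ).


ρ = λ/(cμ) = 55.3/(6·25.08) = 55.3/150.48 = 0.3675

Final: 0.3675


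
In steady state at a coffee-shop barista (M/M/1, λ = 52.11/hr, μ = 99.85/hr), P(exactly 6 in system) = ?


ρ = 52.11/99.85 = 0.5219
P_n = (1−ρ)·ρ^n = (1 − 0.5219)·0.5219^6 = 0.4781·0.020204 = 0.009660

Final: 0.009660


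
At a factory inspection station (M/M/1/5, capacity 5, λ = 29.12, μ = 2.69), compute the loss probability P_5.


ρ = λ/μ = 29.12/2.69 = 10.8253
P_K = (1−ρ)ρ^K/(1−ρ^(K+1)) = (-9.8253·148660.453457)/(1 − 1609290.856759)
= -1460630.403301/-1609289.856759 = 0.907624

Final: 0.907624


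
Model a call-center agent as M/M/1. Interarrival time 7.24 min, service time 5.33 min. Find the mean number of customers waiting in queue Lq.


λ = 60/7.24 = 8.2873 /hr
μ = 60/5.33 = 11.2570 /hr
ρ = λ/μ = 8.2873/11.2570 = 0.7362
Lq = ρ²/(1−ρ) = 0.5420/0.2638 = 2.0544

Final: 2.0544


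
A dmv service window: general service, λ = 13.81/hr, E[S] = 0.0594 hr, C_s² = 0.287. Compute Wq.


ρ = λ·E[S] = 13.81·0.0594 = 0.8203
E[S²] = E[S]²(1+C_s²) = 0.0594²·(1+0.287) = 0.004541
Wq = λ·E[S²]/(2(1−ρ)) = 13.81·0.004541/(2·0.1797) = 0.17450 hr

Final: 0.17450 hr


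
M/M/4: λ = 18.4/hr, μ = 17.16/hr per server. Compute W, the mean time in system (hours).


a = 1.0723; ρ = 0.2681; P₀ = 0.341547
Lq = P₀·a^c·ρ/(c!(1−ρ)²) = 0.009413
Wq = Lq/λ = 0.009413/18.4 = 0.0005116 hr
W = Wq + 1/μ = 0.0005116 + 0.05828 = 0.05879 hr

Final: 0.05879 hr


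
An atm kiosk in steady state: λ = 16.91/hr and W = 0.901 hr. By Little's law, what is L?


L = λW = 16.91·0.901 = 15.2359

Final: 15.2359


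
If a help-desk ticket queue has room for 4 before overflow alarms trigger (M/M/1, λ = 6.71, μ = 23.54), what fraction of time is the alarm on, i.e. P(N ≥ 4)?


ρ = 6.71/23.54 = 0.2850
P(N ≥ n) = ρ^n = 0.2850^4 = 0.006602

Final: 0.006602


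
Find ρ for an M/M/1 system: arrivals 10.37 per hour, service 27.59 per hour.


ρ = λ/μ = 10.37/27.59 = 0.3759

Final: 0.3759


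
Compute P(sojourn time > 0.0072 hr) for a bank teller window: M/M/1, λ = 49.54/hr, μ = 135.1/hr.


W ~ Exponential(μ−λ) for M/M/1.
μ − λ = 135.1 − 49.54 = 85.5600
P(W > t) = e^{−(μ−λ)t} = e^{−0.6160} = 0.540083

Final: 0.540083


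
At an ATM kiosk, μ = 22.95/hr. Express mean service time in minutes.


Mean service time = 1/μ = 1/22.95 hour = 0.04357 hour
In minutes: 0.04357 × 60 = 2.6144 min

Final: 2.6144 min


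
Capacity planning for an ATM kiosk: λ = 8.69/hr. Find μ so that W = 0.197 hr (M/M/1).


W = 1/(μ−λ) ⇒ μ − λ = 1/W = 1/0.197 = 5.0761
μ = λ + 1/W = 8.69 + 5.0761 = 13.7661 per hr

Final: 13.7661 /hr


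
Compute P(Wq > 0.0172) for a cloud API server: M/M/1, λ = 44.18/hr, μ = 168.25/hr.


ρ = 44.18/168.25 = 0.2626
P(Wq > t) = ρ·e^{−(μ−λ)t} = 0.2626·e^{−2.1340}
= 0.2626·0.118362 = 0.031080

Final: 0.031080


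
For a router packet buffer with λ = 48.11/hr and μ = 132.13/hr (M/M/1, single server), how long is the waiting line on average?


ρ = 48.11/132.13 = 0.3641
Lq = ρ²/(1−ρ) = 0.1326/0.6359 = 0.2085

Final: 0.2085


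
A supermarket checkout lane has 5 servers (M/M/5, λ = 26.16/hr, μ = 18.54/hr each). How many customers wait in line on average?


a = λ/μ = 1.4110; ρ = a/5 = 0.2822
P₀ = 0.243620
Lq = P₀·a^c·ρ / (c!·(1−ρ)²) = 0.243620·5.59294·0.2822/(120·0.51524)
= 0.006219

Final: 0.006219


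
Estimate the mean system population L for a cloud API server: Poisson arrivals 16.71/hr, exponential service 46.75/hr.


ρ = λ/μ = 16.71/46.75 = 0.3574
L = ρ/(1−ρ) = 0.3574/(1 − 0.3574) = 0.3574/0.6426 = 0.5563

Final: 0.5563


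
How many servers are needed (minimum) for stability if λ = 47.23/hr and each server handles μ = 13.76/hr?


Stability requires cμ > λ ⇔ c > λ/μ.
λ/μ = 47.23/13.76 = 3.4324
Minimum integer c = ⌊3.4324⌋ + 1 = 4
Check: 4·13.76 = 55.04 > 47.23, while 3·13.76 = 41.28 ≤ 47.23

Final: 4 servers


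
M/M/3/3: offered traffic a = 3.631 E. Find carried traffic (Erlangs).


B(3,3.631) = 0.415516 (Erlang-B)
Carried load = a(1 − B) = 3.631·(1 − 0.415516) = 3.631·0.584484 = 2.1223 E

Final: 2.1223 Erlangs


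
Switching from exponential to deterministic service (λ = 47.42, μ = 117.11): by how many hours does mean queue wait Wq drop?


ρ = 47.42/117.11 = 0.4049
Wq(M/M/1) = ρ/(μ−λ) = 0.4049/69.69 = 0.005810 hr
Wq(M/D/1) = ρ/(2(μ−λ)) = 0.002905 hr
Savings = 0.005810 − 0.002905 = 0.002905 hr

Final: 0.002905 hr


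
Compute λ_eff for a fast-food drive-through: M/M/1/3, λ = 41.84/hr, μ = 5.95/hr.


ρ = 7.0319; P_K = (1−ρ)ρ^3/(1−ρ^4) = 0.858143
λ_eff = λ(1 − P_K) = 41.84·(1 − 0.858143) = 41.84·0.141857 = 5.9353 /hr

Final: 5.9353 /hr


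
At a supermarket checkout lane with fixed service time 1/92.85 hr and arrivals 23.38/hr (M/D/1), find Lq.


ρ = 23.38/92.85 = 0.2518
M/D/1: Lq = ρ²/(2(1−ρ)) = 0.06341/(2·0.7482) = 0.04237

Final: 0.04237


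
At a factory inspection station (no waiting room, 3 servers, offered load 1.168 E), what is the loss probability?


B(c,a) = (a^c/c!) / Σ_{k=0}^{c} a^k/k!
a^3/3! = 0.265569
Σ terms (k=0..3): 1.00000 + 1.16800 + 0.68211 + 0.26557 = 3.115681
B = 0.265569/3.115681 = 0.085236

Final: 0.085236


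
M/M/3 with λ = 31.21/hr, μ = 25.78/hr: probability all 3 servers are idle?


a = λ/μ = 31.21/25.78 = 1.2106; ρ = a/c = 0.4035
Σ_{k=0}^{2} a^k/k! (terms k=0..2) = 1.00000 + 1.21063 + 0.73281 = 2.94344
Tail: a^3/(3!(1−ρ)) = 1.77432/(6·0.5965) = 0.49579
P₀ = 1/(2.94344 + 0.49579) = 1/3.43923 = 0.290762

Final: 0.290762


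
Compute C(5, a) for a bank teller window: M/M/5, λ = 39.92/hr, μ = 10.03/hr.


a = λ/μ = 3.9801; ρ = a/5 = 0.7960
P₀ = 0.013393 (from M/M/c formula)
C(c,a) = [a^c/(c!(1−ρ))]·P₀ = [998.72978/(120·0.2040)]·0.013393
= 40.80018·0.013393 = 0.546449

Final: 0.546449


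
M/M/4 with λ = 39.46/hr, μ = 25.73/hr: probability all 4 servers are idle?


a = λ/μ = 39.46/25.73 = 1.5336; ρ = a/c = 0.3834
Σ_{k=0}^{3} a^k/k! (terms k=0..3) = 1.00000 + 1.53362 + 1.17599 + 0.60117 = 4.31079
Tail: a^4/(4!(1−ρ)) = 5.53183/(24·0.6166) = 0.37382
P₀ = 1/(4.31079 + 0.37382) = 1/4.68460 = 0.213465

Final: 0.213465


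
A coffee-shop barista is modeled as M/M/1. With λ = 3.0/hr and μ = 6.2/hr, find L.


ρ = λ/μ = 3.0/6.2 = 0.4839
L = ρ/(1−ρ) = 0.4839/(1 − 0.4839) = 0.4839/0.5161 = 0.9375

Final: 0.9375


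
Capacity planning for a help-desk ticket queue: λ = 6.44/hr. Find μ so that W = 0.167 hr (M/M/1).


W = 1/(μ−λ) ⇒ μ − λ = 1/W = 1/0.167 = 5.9880
μ = λ + 1/W = 6.44 + 5.9880 = 12.4280 per hr

Final: 12.4280 /hr


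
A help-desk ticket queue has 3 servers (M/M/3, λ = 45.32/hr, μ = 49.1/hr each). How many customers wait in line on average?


a = λ/μ = 0.9230; ρ = a/3 = 0.3077
P₀ = 0.393965
Lq = P₀·a^c·ρ / (c!·(1−ρ)²) = 0.393965·0.78637·0.3077/(6·0.47932)
= 0.03314

Final: 0.03314


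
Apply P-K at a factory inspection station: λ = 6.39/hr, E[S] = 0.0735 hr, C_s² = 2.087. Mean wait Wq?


ρ = λ·E[S] = 6.39·0.0735 = 0.4697
E[S²] = E[S]²(1+C_s²) = 0.0735²·(1+2.087) = 0.016677
Wq = λ·E[S²]/(2(1−ρ)) = 6.39·0.016677/(2·0.5303) = 0.10047 hr

Final: 0.10047 hr


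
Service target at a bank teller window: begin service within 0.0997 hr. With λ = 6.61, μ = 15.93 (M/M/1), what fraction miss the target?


ρ = 6.61/15.93 = 0.4149
P(Wq > t) = ρ·e^{−(μ−λ)t} = 0.4149·e^{−0.9292}
= 0.4149·0.394868 = 0.163847

Final: 0.163847


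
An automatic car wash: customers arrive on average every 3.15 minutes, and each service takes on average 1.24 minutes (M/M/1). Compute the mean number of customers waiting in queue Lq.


λ = 60/3.15 = 19.0476 /hr
μ = 60/1.24 = 48.3871 /hr
ρ = λ/μ = 19.0476/48.3871 = 0.3937
Lq = ρ²/(1−ρ) = 0.1550/0.6063 = 0.2556

Final: 0.2556


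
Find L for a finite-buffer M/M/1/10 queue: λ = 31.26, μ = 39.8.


ρ = 31.26/39.8 = 0.7854
L = ρ[1 − (K+1)ρ^K + Kρ^(K+1)] / [(1−ρ)(1−ρ^(K+1))]
Numerator: 0.7854·(1 − 11·0.089343 + 10·0.070172) = 0.564685
Denominator: (0.2146)·(0.929828) = 0.199516
L = 0.564685/0.199516 = 2.8303

Final: 2.8303


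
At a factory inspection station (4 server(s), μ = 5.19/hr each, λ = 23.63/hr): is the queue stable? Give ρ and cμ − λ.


Total capacity cμ = 4·5.19 = 20.76/hr
ρ = λ/(cμ) = 23.63/20.76 = 1.1382
Stable ⇔ ρ < 1: NO
Spare capacity = cμ − λ = 20.76 − 23.63 = -2.87/hr

Final: ρ = 1.1382; unstable; margin = -2.87/hr


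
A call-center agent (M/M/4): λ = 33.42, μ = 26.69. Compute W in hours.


a = 1.2522; ρ = 0.3130; P₀ = 0.284705
Lq = P₀·a^c·ρ/(c!(1−ρ)²) = 0.01934
Wq = Lq/λ = 0.01934/33.42 = 0.0005788 hr
W = Wq + 1/μ = 0.0005788 + 0.03747 = 0.03805 hr

Final: 0.03805 hr


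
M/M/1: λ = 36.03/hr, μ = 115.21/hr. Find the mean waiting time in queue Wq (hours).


ρ = 36.03/115.21 = 0.3127
Wq = ρ/(μ−λ) = 0.3127/(115.21 − 36.03) = 0.3127/79.18 = 0.003950 hr

Final: 0.003950 hr


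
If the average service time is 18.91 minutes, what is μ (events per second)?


μ = 1/(service time) in consistent units.
1 second = 0.0166667 min, so μ = 0.0166667/18.91 = 0.0008814 per second

Final: 0.0008814 /sec


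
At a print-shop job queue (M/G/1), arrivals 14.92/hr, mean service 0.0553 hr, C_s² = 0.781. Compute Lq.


ρ = λ·E[S] = 14.92·0.0553 = 0.8251
Lq = ρ²(1+C_s²)/(2(1−ρ)) = 0.6808·(1+0.781)/(2·0.1749)
= 0.6808·1.7810/0.3498 = 3.46555

Final: 3.46555


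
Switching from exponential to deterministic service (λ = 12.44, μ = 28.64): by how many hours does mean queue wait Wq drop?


ρ = 12.44/28.64 = 0.4344
Wq(M/M/1) = ρ/(μ−λ) = 0.4344/16.20 = 0.02681 hr
Wq(M/D/1) = ρ/(2(μ−λ)) = 0.01341 hr
Savings = 0.02681 − 0.01341 = 0.01341 hr

Final: 0.01341 hr


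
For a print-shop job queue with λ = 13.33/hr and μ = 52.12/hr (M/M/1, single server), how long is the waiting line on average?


ρ = 13.33/52.12 = 0.2558
Lq = ρ²/(1−ρ) = 0.06541/0.7442 = 0.08789

Final: 0.08789


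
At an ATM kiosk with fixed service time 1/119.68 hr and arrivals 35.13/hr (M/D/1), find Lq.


ρ = 35.13/119.68 = 0.2935
M/D/1: Lq = ρ²/(2(1−ρ)) = 0.08616/(2·0.7065) = 0.06098

Final: 0.06098


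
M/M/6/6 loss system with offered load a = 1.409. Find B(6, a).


B(c,a) = (a^c/c!) / Σ_{k=0}^{c} a^k/k!
a^6/6! = 0.010868
Σ terms (k=0..6): 1.00000 + 1.40900 + 0.99264 + 0.46621 + 0.16422 + 0.04628 + 0.01087 = 4.089219
B = 0.010868/4.089219 = 0.002658

Final: 0.002658


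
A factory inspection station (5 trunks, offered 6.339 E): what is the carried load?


B(5,6.339) = 0.383423 (Erlang-B)
Carried load = a(1 − B) = 6.339·(1 − 0.383423) = 6.339·0.616577 = 3.9085 E

Final: 3.9085 Erlangs


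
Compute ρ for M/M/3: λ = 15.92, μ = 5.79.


ρ = λ/(cμ) = 15.92/(3·5.79) = 15.92/17.37 = 0.9165

Final: 0.9165


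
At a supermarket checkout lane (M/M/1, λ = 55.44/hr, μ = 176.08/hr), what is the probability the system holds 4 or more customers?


ρ = 55.44/176.08 = 0.3149
P(N ≥ n) = ρ^n = 0.3149^4 = 0.009828

Final: 0.009828


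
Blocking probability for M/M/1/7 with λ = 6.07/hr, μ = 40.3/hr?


ρ = λ/μ = 6.07/40.3 = 0.1506
P_K = (1−ρ)ρ^K/(1−ρ^(K+1)) = (0.8494·0.000001759)/(1 − 0.0000002649)
= 0.000001494/1.000000 = 0.000001494

Final: 0.000001494


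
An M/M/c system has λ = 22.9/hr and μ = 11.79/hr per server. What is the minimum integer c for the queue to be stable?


Stability requires cμ > λ ⇔ c > λ/μ.
λ/μ = 22.9/11.79 = 1.9423
Minimum integer c = ⌊1.9423⌋ + 1 = 2
Check: 2·11.79 = 23.58 > 22.9, while 1·11.79 = 11.79 ≤ 22.9

Final: 2 servers


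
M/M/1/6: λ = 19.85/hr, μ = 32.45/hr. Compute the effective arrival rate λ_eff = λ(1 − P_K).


ρ = 0.6117; P_K = (1−ρ)ρ^6/(1−ρ^7) = 0.021017
λ_eff = λ(1 − P_K) = 19.85·(1 − 0.021017) = 19.85·0.978983 = 19.4328 /hr

Final: 19.4328 /hr


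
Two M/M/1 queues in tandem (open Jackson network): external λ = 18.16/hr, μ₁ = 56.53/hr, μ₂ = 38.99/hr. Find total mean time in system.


Each node sees arrival rate λ = 18.16/hr (tandem ⇒ throughput preserved).
W₁ = 1/(μ₁−λ) = 1/(56.53−18.16) = 0.02606 hr
W₂ = 1/(μ₂−λ) = 1/(38.99−18.16) = 0.04801 hr
W_total = W₁ + W₂ = 0.02606 + 0.04801 = 0.07407 hr

Final: 0.07407 hr


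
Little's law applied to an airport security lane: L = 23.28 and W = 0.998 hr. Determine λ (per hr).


λ = L/W = 23.28/0.998 = 23.3267 /hr

Final: 23.3267 /hr


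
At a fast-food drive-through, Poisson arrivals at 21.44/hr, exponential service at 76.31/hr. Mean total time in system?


W = 1/(μ−λ) = 1/(76.31 − 21.44) = 1/54.87 = 0.01822 hr

Final: 0.01822 hr


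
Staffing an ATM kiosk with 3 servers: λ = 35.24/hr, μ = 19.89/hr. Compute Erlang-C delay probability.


a = λ/μ = 1.7717; ρ = a/3 = 0.5906
P₀ = 0.151393 (from M/M/c formula)
C(c,a) = [a^c/(c!(1−ρ))]·P₀ = [5.56165/(6·0.4094)]·0.151393
= 2.26404·0.151393 = 0.342760

Final: 0.342760


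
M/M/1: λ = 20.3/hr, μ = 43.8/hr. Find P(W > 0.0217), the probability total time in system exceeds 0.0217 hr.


W ~ Exponential(μ−λ) for M/M/1.
μ − λ = 43.8 − 20.3 = 23.5000
P(W > t) = e^{−(μ−λ)t} = e^{−0.5099} = 0.600526

Final: 0.600526


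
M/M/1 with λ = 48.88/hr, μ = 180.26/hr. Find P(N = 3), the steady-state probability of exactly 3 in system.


ρ = 48.88/180.26 = 0.2712
P_n = (1−ρ)·ρ^n = (1 − 0.2712)·0.2712^3 = 0.7288·0.019939 = 0.014532

Final: 0.014532


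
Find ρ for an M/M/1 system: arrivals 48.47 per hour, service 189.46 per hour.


ρ = λ/μ = 48.47/189.46 = 0.2558

Final: 0.2558


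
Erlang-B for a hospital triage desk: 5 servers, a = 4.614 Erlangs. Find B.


B(c,a) = (a^c/c!) / Σ_{k=0}^{c} a^k/k!
a^5/5! = 17.426361
Σ terms (k=0..5): 1.00000 + 4.61400 + 10.64450 + 16.37124 + 18.88422 + 17.42636 = 68.940320
B = 17.426361/68.940320 = 0.252775

Final: 0.252775


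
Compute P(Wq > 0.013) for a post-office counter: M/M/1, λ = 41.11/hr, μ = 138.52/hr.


ρ = 41.11/138.52 = 0.2968
P(Wq > t) = ρ·e^{−(μ−λ)t} = 0.2968·e^{−1.2663}
= 0.2968·0.281864 = 0.083652

Final: 0.083652


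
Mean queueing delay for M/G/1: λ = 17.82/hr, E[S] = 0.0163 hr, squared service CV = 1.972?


ρ = λ·E[S] = 17.82·0.0163 = 0.2905
E[S²] = E[S]²(1+C_s²) = 0.0163²·(1+1.972) = 0.0007896
Wq = λ·E[S²]/(2(1−ρ)) = 17.82·0.0007896/(2·0.7095) = 0.009916 hr

Final: 0.009916 hr


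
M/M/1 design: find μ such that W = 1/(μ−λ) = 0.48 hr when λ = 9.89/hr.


W = 1/(μ−λ) ⇒ μ − λ = 1/W = 1/0.48 = 2.0833
μ = λ + 1/W = 9.89 + 2.0833 = 11.9733 per hr

Final: 11.9733 /hr


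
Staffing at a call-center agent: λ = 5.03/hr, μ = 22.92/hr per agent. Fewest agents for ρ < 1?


Stability requires cμ > λ ⇔ c > λ/μ.
λ/μ = 5.03/22.92 = 0.2195
Minimum integer c = ⌊0.2195⌋ + 1 = 1
Check: 1·22.92 = 22.92 > 5.03, while 0·22.92 = 0.00 ≤ 5.03

Final: 1 servers


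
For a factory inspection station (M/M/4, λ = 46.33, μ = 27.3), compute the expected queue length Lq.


a = λ/μ = 1.6971; ρ = a/4 = 0.4243
P₀ = 0.180115
Lq = P₀·a^c·ρ / (c!·(1−ρ)²) = 0.180115·8.29466·0.4243/(24·0.33147)
= 0.07968

Final: 0.07968


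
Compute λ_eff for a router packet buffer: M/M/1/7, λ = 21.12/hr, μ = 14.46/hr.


ρ = 1.4606; P_K = (1−ρ)ρ^7/(1−ρ^8) = 0.331339
λ_eff = λ(1 − P_K) = 21.12·(1 − 0.331339) = 21.12·0.668661 = 14.1221 /hr

Final: 14.1221 /hr


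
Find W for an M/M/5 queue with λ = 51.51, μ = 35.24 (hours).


a = 1.4617; ρ = 0.2923; P₀ = 0.231523
Lq = P₀·a^c·ρ/(c!(1−ρ)²) = 0.007515
Wq = Lq/λ = 0.007515/51.51 = 0.0001459 hr
W = Wq + 1/μ = 0.0001459 + 0.02838 = 0.02852 hr

Final: 0.02852 hr


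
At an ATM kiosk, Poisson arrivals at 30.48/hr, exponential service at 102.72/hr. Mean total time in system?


W = 1/(μ−λ) = 1/(102.72 − 30.48) = 1/72.24 = 0.01384 hr

Final: 0.01384 hr


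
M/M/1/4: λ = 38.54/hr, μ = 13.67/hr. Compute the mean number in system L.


ρ = 38.54/13.67 = 2.8193
L = ρ[1 − (K+1)ρ^K + Kρ^(K+1)] / [(1−ρ)(1−ρ^(K+1))]
Numerator: 2.8193·(1 − 5·63.179005 + 4·178.121350) = 1120.931461
Denominator: (-1.8193)·(-177.121350) = 322.239062
L = 1120.931461/322.239062 = 3.4786

Final: 3.4786


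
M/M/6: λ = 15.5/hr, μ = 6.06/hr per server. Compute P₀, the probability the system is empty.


a = λ/μ = 15.5/6.06 = 2.5578; ρ = a/c = 0.4263
Σ_{k=0}^{5} a^k/k! (terms k=0..5) = 1.00000 + 2.55776 + 3.27106 + 2.78886 + 1.78330 + 0.91225 = 12.31322
Tail: a^6/(6!(1−ρ)) = 279.99769/(720·0.5737) = 0.67785
P₀ = 1/(12.31322 + 0.67785) = 1/12.99107 = 0.076976

Final: 0.076976


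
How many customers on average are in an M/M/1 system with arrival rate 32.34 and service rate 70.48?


ρ = λ/μ = 32.34/70.48 = 0.4589
L = ρ/(1−ρ) = 0.4589/(1 − 0.4589) = 0.4589/0.5411 = 0.8479

Final: 0.8479


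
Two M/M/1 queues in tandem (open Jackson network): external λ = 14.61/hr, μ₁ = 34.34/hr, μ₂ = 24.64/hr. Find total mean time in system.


Each node sees arrival rate λ = 14.61/hr (tandem ⇒ throughput preserved).
W₁ = 1/(μ₁−λ) = 1/(34.34−14.61) = 0.05068 hr
W₂ = 1/(μ₂−λ) = 1/(24.64−14.61) = 0.09970 hr
W_total = W₁ + W₂ = 0.05068 + 0.09970 = 0.15039 hr

Final: 0.15039 hr


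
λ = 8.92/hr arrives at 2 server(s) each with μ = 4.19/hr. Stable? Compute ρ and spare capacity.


Total capacity cμ = 2·4.19 = 8.38/hr
ρ = λ/(cμ) = 8.92/8.38 = 1.0644
Stable ⇔ ρ < 1: NO
Spare capacity = cμ − λ = 8.38 − 8.92 = -0.54/hr

Final: ρ = 1.0644; unstable; margin = -0.54/hr


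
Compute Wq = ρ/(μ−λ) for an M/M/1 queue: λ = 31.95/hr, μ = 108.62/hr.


ρ = 31.95/108.62 = 0.2941
Wq = ρ/(μ−λ) = 0.2941/(108.62 − 31.95) = 0.2941/76.67 = 0.003837 hr

Final: 0.003837 hr


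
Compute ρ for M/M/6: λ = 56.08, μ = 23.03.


ρ = λ/(cμ) = 56.08/(6·23.03) = 56.08/138.18 = 0.4058

Final: 0.4058


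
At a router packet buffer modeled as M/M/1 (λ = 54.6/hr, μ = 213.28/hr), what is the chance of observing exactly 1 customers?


ρ = 54.6/213.28 = 0.2560
P_n = (1−ρ)·ρ^n = (1 − 0.2560)·0.2560^1 = 0.7440·0.256002 = 0.190465

Final: 0.190465


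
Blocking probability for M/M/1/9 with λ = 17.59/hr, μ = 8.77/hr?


ρ = λ/μ = 17.59/8.77 = 2.0057
P_K = (1−ρ)ρ^K/(1−ρ^(K+1)) = (-1.0057·525.286470)/(1 − 1053.567732)
= -528.281262/-1052.567732 = 0.501898

Final: 0.501898


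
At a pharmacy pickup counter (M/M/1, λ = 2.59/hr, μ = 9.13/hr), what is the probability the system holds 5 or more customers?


ρ = 2.59/9.13 = 0.2837
P(N ≥ n) = ρ^n = 0.2837^5 = 0.001837

Final: 0.001837


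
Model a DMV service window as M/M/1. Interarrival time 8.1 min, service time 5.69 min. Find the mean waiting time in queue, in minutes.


λ = 60/8.1 = 7.4074 /hr
μ = 60/5.69 = 10.5448 /hr
ρ = λ/μ = 7.4074/10.5448 = 0.7025
Wq = ρ/(μ−λ) = 0.7025/(10.5448−7.4074) = 0.22390 hr
In minutes: 0.22390·60 = 13.434 min

Final: 13.434 min


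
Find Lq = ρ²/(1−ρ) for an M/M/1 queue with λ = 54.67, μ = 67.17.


ρ = 54.67/67.17 = 0.8139
Lq = ρ²/(1−ρ) = 0.6624/0.1861 = 3.5597

Final: 3.5597


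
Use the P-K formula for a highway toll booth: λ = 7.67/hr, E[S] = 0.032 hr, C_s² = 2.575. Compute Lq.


ρ = λ·E[S] = 7.67·0.032 = 0.2454
Lq = ρ²(1+C_s²)/(2(1−ρ)) = 0.06024·(1+2.575)/(2·0.7546)
= 0.06024·3.5750/1.5091 = 0.14271

Final: 0.14271


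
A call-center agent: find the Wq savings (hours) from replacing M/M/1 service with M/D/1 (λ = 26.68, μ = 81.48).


ρ = 26.68/81.48 = 0.3274
Wq(M/M/1) = ρ/(μ−λ) = 0.3274/54.80 = 0.005975 hr
Wq(M/D/1) = ρ/(2(μ−λ)) = 0.002988 hr
Savings = 0.005975 − 0.002988 = 0.002988 hr

Final: 0.002988 hr


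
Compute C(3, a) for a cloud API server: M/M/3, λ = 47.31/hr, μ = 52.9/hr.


a = λ/μ = 0.8943; ρ = a/3 = 0.2981
P₀ = 0.405829 (from M/M/c formula)
C(c,a) = [a^c/(c!(1−ρ))]·P₀ = [0.71531/(6·0.7019)]·0.405829
= 0.16985·0.405829 = 0.068931

Final: 0.068931


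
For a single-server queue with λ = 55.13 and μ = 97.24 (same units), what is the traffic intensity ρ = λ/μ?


ρ = λ/μ = 55.13/97.24 = 0.5669

Final: 0.5669


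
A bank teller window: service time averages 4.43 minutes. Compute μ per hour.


μ = 1/(service time) in consistent units.
1 hour = 60 min, so μ = 60/4.43 = 13.5440 per hour

Final: 13.5440 /hr


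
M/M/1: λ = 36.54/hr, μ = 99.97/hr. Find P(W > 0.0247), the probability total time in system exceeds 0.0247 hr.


W ~ Exponential(μ−λ) for M/M/1.
μ − λ = 99.97 − 36.54 = 63.4300
P(W > t) = e^{−(μ−λ)t} = e^{−1.5667} = 0.208728

Final: 0.208728


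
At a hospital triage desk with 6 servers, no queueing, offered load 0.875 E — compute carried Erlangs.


B(6,0.875) = 0.0002599 (Erlang-B)
Carried load = a(1 − B) = 0.875·(1 − 0.0002599) = 0.875·0.999740 = 0.8748 E

Final: 0.8748 Erlangs


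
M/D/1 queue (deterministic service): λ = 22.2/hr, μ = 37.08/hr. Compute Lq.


ρ = 22.2/37.08 = 0.5987
M/D/1: Lq = ρ²/(2(1−ρ)) = 0.3584/(2·0.4013) = 0.44661

Final: 0.44661


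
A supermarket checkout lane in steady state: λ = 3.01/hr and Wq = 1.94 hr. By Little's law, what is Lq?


Lq = λWq = 3.01·1.94 = 5.8394

Final: 5.8394


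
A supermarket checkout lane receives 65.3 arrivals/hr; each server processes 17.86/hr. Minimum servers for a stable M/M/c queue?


Stability requires cμ > λ ⇔ c > λ/μ.
λ/μ = 65.3/17.86 = 3.6562
Minimum integer c = ⌊3.6562⌋ + 1 = 4
Check: 4·17.86 = 71.44 > 65.3, while 3·17.86 = 53.58 ≤ 65.3

Final: 4 servers


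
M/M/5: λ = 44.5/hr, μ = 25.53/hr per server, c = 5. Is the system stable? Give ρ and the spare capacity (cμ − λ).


Total capacity cμ = 5·25.53 = 127.65/hr
ρ = λ/(cμ) = 44.5/127.65 = 0.3486
Stable ⇔ ρ < 1: YES
Spare capacity = cμ − λ = 127.65 − 44.5 = 83.15/hr

Final: ρ = 0.3486; stable; margin = 83.15/hr
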